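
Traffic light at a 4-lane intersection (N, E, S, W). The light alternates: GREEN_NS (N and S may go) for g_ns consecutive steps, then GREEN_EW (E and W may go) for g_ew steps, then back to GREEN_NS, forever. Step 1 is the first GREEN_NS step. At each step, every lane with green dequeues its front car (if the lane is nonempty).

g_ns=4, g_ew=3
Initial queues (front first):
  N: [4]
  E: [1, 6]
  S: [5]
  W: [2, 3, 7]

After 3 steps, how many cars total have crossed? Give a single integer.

Answer: 2

Derivation:
Step 1 [NS]: N:car4-GO,E:wait,S:car5-GO,W:wait | queues: N=0 E=2 S=0 W=3
Step 2 [NS]: N:empty,E:wait,S:empty,W:wait | queues: N=0 E=2 S=0 W=3
Step 3 [NS]: N:empty,E:wait,S:empty,W:wait | queues: N=0 E=2 S=0 W=3
Cars crossed by step 3: 2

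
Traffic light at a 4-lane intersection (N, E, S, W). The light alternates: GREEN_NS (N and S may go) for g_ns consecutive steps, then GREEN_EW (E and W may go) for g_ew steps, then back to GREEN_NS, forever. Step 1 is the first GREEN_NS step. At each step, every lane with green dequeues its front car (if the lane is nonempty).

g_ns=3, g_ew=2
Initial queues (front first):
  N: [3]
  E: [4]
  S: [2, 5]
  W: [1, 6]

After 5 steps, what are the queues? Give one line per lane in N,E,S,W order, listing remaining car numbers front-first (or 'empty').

Step 1 [NS]: N:car3-GO,E:wait,S:car2-GO,W:wait | queues: N=0 E=1 S=1 W=2
Step 2 [NS]: N:empty,E:wait,S:car5-GO,W:wait | queues: N=0 E=1 S=0 W=2
Step 3 [NS]: N:empty,E:wait,S:empty,W:wait | queues: N=0 E=1 S=0 W=2
Step 4 [EW]: N:wait,E:car4-GO,S:wait,W:car1-GO | queues: N=0 E=0 S=0 W=1
Step 5 [EW]: N:wait,E:empty,S:wait,W:car6-GO | queues: N=0 E=0 S=0 W=0

N: empty
E: empty
S: empty
W: empty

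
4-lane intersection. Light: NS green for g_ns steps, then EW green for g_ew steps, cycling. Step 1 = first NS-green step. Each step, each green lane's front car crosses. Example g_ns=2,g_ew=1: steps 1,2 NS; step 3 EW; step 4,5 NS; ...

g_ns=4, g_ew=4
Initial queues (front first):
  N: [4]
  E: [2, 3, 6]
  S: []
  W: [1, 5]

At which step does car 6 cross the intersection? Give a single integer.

Step 1 [NS]: N:car4-GO,E:wait,S:empty,W:wait | queues: N=0 E=3 S=0 W=2
Step 2 [NS]: N:empty,E:wait,S:empty,W:wait | queues: N=0 E=3 S=0 W=2
Step 3 [NS]: N:empty,E:wait,S:empty,W:wait | queues: N=0 E=3 S=0 W=2
Step 4 [NS]: N:empty,E:wait,S:empty,W:wait | queues: N=0 E=3 S=0 W=2
Step 5 [EW]: N:wait,E:car2-GO,S:wait,W:car1-GO | queues: N=0 E=2 S=0 W=1
Step 6 [EW]: N:wait,E:car3-GO,S:wait,W:car5-GO | queues: N=0 E=1 S=0 W=0
Step 7 [EW]: N:wait,E:car6-GO,S:wait,W:empty | queues: N=0 E=0 S=0 W=0
Car 6 crosses at step 7

7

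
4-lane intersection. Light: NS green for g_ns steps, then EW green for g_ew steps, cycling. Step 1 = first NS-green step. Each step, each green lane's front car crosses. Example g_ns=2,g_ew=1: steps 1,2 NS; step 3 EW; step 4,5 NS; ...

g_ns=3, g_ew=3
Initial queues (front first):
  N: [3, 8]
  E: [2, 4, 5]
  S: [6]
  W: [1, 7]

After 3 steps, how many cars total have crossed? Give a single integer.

Answer: 3

Derivation:
Step 1 [NS]: N:car3-GO,E:wait,S:car6-GO,W:wait | queues: N=1 E=3 S=0 W=2
Step 2 [NS]: N:car8-GO,E:wait,S:empty,W:wait | queues: N=0 E=3 S=0 W=2
Step 3 [NS]: N:empty,E:wait,S:empty,W:wait | queues: N=0 E=3 S=0 W=2
Cars crossed by step 3: 3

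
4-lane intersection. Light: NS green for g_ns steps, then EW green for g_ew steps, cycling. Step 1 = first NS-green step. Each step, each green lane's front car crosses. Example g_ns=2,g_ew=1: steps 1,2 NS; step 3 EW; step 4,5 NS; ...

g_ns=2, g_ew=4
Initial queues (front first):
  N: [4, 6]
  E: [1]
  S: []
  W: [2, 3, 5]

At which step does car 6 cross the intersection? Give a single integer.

Step 1 [NS]: N:car4-GO,E:wait,S:empty,W:wait | queues: N=1 E=1 S=0 W=3
Step 2 [NS]: N:car6-GO,E:wait,S:empty,W:wait | queues: N=0 E=1 S=0 W=3
Step 3 [EW]: N:wait,E:car1-GO,S:wait,W:car2-GO | queues: N=0 E=0 S=0 W=2
Step 4 [EW]: N:wait,E:empty,S:wait,W:car3-GO | queues: N=0 E=0 S=0 W=1
Step 5 [EW]: N:wait,E:empty,S:wait,W:car5-GO | queues: N=0 E=0 S=0 W=0
Car 6 crosses at step 2

2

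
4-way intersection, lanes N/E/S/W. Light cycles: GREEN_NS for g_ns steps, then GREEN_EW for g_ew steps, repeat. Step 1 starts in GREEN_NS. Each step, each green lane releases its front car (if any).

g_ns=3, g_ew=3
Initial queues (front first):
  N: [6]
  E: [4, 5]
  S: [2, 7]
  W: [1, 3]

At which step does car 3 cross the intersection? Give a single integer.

Step 1 [NS]: N:car6-GO,E:wait,S:car2-GO,W:wait | queues: N=0 E=2 S=1 W=2
Step 2 [NS]: N:empty,E:wait,S:car7-GO,W:wait | queues: N=0 E=2 S=0 W=2
Step 3 [NS]: N:empty,E:wait,S:empty,W:wait | queues: N=0 E=2 S=0 W=2
Step 4 [EW]: N:wait,E:car4-GO,S:wait,W:car1-GO | queues: N=0 E=1 S=0 W=1
Step 5 [EW]: N:wait,E:car5-GO,S:wait,W:car3-GO | queues: N=0 E=0 S=0 W=0
Car 3 crosses at step 5

5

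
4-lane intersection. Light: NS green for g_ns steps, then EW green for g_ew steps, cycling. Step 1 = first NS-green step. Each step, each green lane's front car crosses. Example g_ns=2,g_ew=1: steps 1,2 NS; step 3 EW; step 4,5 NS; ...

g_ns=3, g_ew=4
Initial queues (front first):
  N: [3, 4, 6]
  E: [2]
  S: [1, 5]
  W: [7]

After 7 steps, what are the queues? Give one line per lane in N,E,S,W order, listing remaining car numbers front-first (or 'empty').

Step 1 [NS]: N:car3-GO,E:wait,S:car1-GO,W:wait | queues: N=2 E=1 S=1 W=1
Step 2 [NS]: N:car4-GO,E:wait,S:car5-GO,W:wait | queues: N=1 E=1 S=0 W=1
Step 3 [NS]: N:car6-GO,E:wait,S:empty,W:wait | queues: N=0 E=1 S=0 W=1
Step 4 [EW]: N:wait,E:car2-GO,S:wait,W:car7-GO | queues: N=0 E=0 S=0 W=0

N: empty
E: empty
S: empty
W: empty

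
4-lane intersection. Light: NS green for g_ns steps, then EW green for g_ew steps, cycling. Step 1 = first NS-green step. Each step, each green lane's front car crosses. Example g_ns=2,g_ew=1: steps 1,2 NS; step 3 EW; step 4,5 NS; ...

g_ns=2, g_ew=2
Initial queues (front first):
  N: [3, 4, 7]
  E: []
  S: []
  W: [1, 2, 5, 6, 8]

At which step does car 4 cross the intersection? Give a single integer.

Step 1 [NS]: N:car3-GO,E:wait,S:empty,W:wait | queues: N=2 E=0 S=0 W=5
Step 2 [NS]: N:car4-GO,E:wait,S:empty,W:wait | queues: N=1 E=0 S=0 W=5
Step 3 [EW]: N:wait,E:empty,S:wait,W:car1-GO | queues: N=1 E=0 S=0 W=4
Step 4 [EW]: N:wait,E:empty,S:wait,W:car2-GO | queues: N=1 E=0 S=0 W=3
Step 5 [NS]: N:car7-GO,E:wait,S:empty,W:wait | queues: N=0 E=0 S=0 W=3
Step 6 [NS]: N:empty,E:wait,S:empty,W:wait | queues: N=0 E=0 S=0 W=3
Step 7 [EW]: N:wait,E:empty,S:wait,W:car5-GO | queues: N=0 E=0 S=0 W=2
Step 8 [EW]: N:wait,E:empty,S:wait,W:car6-GO | queues: N=0 E=0 S=0 W=1
Step 9 [NS]: N:empty,E:wait,S:empty,W:wait | queues: N=0 E=0 S=0 W=1
Step 10 [NS]: N:empty,E:wait,S:empty,W:wait | queues: N=0 E=0 S=0 W=1
Step 11 [EW]: N:wait,E:empty,S:wait,W:car8-GO | queues: N=0 E=0 S=0 W=0
Car 4 crosses at step 2

2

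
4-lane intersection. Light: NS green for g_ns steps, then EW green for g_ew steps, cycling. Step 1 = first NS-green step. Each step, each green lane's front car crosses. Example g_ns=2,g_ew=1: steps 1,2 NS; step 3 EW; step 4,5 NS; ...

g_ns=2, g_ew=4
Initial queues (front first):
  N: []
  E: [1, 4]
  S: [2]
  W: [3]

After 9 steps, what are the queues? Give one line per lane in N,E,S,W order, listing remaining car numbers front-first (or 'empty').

Step 1 [NS]: N:empty,E:wait,S:car2-GO,W:wait | queues: N=0 E=2 S=0 W=1
Step 2 [NS]: N:empty,E:wait,S:empty,W:wait | queues: N=0 E=2 S=0 W=1
Step 3 [EW]: N:wait,E:car1-GO,S:wait,W:car3-GO | queues: N=0 E=1 S=0 W=0
Step 4 [EW]: N:wait,E:car4-GO,S:wait,W:empty | queues: N=0 E=0 S=0 W=0

N: empty
E: empty
S: empty
W: empty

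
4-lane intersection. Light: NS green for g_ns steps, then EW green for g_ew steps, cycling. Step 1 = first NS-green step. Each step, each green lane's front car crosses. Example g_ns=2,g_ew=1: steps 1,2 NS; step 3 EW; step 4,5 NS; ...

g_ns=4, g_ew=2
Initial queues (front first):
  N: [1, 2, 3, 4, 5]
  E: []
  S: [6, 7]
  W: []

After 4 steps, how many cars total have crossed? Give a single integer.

Step 1 [NS]: N:car1-GO,E:wait,S:car6-GO,W:wait | queues: N=4 E=0 S=1 W=0
Step 2 [NS]: N:car2-GO,E:wait,S:car7-GO,W:wait | queues: N=3 E=0 S=0 W=0
Step 3 [NS]: N:car3-GO,E:wait,S:empty,W:wait | queues: N=2 E=0 S=0 W=0
Step 4 [NS]: N:car4-GO,E:wait,S:empty,W:wait | queues: N=1 E=0 S=0 W=0
Cars crossed by step 4: 6

Answer: 6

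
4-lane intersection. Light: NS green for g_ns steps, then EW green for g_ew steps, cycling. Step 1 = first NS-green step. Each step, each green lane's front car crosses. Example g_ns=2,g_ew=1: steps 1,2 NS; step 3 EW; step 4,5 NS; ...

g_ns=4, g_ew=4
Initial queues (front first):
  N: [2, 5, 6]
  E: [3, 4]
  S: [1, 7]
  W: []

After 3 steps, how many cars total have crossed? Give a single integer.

Step 1 [NS]: N:car2-GO,E:wait,S:car1-GO,W:wait | queues: N=2 E=2 S=1 W=0
Step 2 [NS]: N:car5-GO,E:wait,S:car7-GO,W:wait | queues: N=1 E=2 S=0 W=0
Step 3 [NS]: N:car6-GO,E:wait,S:empty,W:wait | queues: N=0 E=2 S=0 W=0
Cars crossed by step 3: 5

Answer: 5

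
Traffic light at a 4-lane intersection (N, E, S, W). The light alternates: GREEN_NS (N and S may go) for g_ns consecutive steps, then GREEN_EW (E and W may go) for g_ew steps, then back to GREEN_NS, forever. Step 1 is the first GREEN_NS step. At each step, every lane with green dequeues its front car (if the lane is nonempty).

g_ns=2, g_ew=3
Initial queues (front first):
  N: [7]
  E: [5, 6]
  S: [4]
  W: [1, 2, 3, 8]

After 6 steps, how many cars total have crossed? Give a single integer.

Step 1 [NS]: N:car7-GO,E:wait,S:car4-GO,W:wait | queues: N=0 E=2 S=0 W=4
Step 2 [NS]: N:empty,E:wait,S:empty,W:wait | queues: N=0 E=2 S=0 W=4
Step 3 [EW]: N:wait,E:car5-GO,S:wait,W:car1-GO | queues: N=0 E=1 S=0 W=3
Step 4 [EW]: N:wait,E:car6-GO,S:wait,W:car2-GO | queues: N=0 E=0 S=0 W=2
Step 5 [EW]: N:wait,E:empty,S:wait,W:car3-GO | queues: N=0 E=0 S=0 W=1
Step 6 [NS]: N:empty,E:wait,S:empty,W:wait | queues: N=0 E=0 S=0 W=1
Cars crossed by step 6: 7

Answer: 7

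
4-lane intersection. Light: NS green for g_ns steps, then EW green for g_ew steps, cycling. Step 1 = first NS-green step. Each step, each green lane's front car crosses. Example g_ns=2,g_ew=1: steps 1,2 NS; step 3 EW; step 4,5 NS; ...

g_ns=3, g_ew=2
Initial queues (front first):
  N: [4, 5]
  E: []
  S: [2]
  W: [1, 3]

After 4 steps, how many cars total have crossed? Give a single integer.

Step 1 [NS]: N:car4-GO,E:wait,S:car2-GO,W:wait | queues: N=1 E=0 S=0 W=2
Step 2 [NS]: N:car5-GO,E:wait,S:empty,W:wait | queues: N=0 E=0 S=0 W=2
Step 3 [NS]: N:empty,E:wait,S:empty,W:wait | queues: N=0 E=0 S=0 W=2
Step 4 [EW]: N:wait,E:empty,S:wait,W:car1-GO | queues: N=0 E=0 S=0 W=1
Cars crossed by step 4: 4

Answer: 4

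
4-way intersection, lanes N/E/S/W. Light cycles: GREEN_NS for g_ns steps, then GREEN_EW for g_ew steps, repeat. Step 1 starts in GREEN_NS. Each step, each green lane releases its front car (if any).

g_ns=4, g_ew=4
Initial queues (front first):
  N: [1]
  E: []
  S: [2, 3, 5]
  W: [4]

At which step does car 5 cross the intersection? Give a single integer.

Step 1 [NS]: N:car1-GO,E:wait,S:car2-GO,W:wait | queues: N=0 E=0 S=2 W=1
Step 2 [NS]: N:empty,E:wait,S:car3-GO,W:wait | queues: N=0 E=0 S=1 W=1
Step 3 [NS]: N:empty,E:wait,S:car5-GO,W:wait | queues: N=0 E=0 S=0 W=1
Step 4 [NS]: N:empty,E:wait,S:empty,W:wait | queues: N=0 E=0 S=0 W=1
Step 5 [EW]: N:wait,E:empty,S:wait,W:car4-GO | queues: N=0 E=0 S=0 W=0
Car 5 crosses at step 3

3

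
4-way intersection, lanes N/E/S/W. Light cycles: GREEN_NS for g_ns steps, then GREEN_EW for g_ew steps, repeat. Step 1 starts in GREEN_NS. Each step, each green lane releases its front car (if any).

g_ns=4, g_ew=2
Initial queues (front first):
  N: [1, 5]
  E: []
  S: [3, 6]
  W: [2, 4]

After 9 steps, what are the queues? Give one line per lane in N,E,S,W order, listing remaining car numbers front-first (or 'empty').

Step 1 [NS]: N:car1-GO,E:wait,S:car3-GO,W:wait | queues: N=1 E=0 S=1 W=2
Step 2 [NS]: N:car5-GO,E:wait,S:car6-GO,W:wait | queues: N=0 E=0 S=0 W=2
Step 3 [NS]: N:empty,E:wait,S:empty,W:wait | queues: N=0 E=0 S=0 W=2
Step 4 [NS]: N:empty,E:wait,S:empty,W:wait | queues: N=0 E=0 S=0 W=2
Step 5 [EW]: N:wait,E:empty,S:wait,W:car2-GO | queues: N=0 E=0 S=0 W=1
Step 6 [EW]: N:wait,E:empty,S:wait,W:car4-GO | queues: N=0 E=0 S=0 W=0

N: empty
E: empty
S: empty
W: empty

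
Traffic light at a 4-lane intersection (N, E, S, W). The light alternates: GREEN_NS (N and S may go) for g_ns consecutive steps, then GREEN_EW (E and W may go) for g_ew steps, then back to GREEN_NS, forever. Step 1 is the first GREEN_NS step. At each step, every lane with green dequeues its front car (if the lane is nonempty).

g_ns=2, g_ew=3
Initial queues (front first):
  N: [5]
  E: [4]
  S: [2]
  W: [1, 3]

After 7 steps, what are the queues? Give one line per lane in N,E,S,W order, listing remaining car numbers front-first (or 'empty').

Step 1 [NS]: N:car5-GO,E:wait,S:car2-GO,W:wait | queues: N=0 E=1 S=0 W=2
Step 2 [NS]: N:empty,E:wait,S:empty,W:wait | queues: N=0 E=1 S=0 W=2
Step 3 [EW]: N:wait,E:car4-GO,S:wait,W:car1-GO | queues: N=0 E=0 S=0 W=1
Step 4 [EW]: N:wait,E:empty,S:wait,W:car3-GO | queues: N=0 E=0 S=0 W=0

N: empty
E: empty
S: empty
W: empty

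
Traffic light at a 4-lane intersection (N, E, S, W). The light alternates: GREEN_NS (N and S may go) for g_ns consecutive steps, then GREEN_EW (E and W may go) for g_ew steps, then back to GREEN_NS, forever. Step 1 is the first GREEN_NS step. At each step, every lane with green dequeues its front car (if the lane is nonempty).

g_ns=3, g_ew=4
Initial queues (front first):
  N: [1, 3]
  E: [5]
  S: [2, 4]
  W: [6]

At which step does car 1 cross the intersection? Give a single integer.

Step 1 [NS]: N:car1-GO,E:wait,S:car2-GO,W:wait | queues: N=1 E=1 S=1 W=1
Step 2 [NS]: N:car3-GO,E:wait,S:car4-GO,W:wait | queues: N=0 E=1 S=0 W=1
Step 3 [NS]: N:empty,E:wait,S:empty,W:wait | queues: N=0 E=1 S=0 W=1
Step 4 [EW]: N:wait,E:car5-GO,S:wait,W:car6-GO | queues: N=0 E=0 S=0 W=0
Car 1 crosses at step 1

1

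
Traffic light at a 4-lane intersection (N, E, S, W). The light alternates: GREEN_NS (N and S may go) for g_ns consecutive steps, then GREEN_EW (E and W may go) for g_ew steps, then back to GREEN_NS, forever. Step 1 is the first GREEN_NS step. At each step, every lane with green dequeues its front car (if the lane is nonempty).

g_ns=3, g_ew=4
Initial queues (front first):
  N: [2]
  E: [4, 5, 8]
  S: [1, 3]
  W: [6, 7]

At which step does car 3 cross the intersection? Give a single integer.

Step 1 [NS]: N:car2-GO,E:wait,S:car1-GO,W:wait | queues: N=0 E=3 S=1 W=2
Step 2 [NS]: N:empty,E:wait,S:car3-GO,W:wait | queues: N=0 E=3 S=0 W=2
Step 3 [NS]: N:empty,E:wait,S:empty,W:wait | queues: N=0 E=3 S=0 W=2
Step 4 [EW]: N:wait,E:car4-GO,S:wait,W:car6-GO | queues: N=0 E=2 S=0 W=1
Step 5 [EW]: N:wait,E:car5-GO,S:wait,W:car7-GO | queues: N=0 E=1 S=0 W=0
Step 6 [EW]: N:wait,E:car8-GO,S:wait,W:empty | queues: N=0 E=0 S=0 W=0
Car 3 crosses at step 2

2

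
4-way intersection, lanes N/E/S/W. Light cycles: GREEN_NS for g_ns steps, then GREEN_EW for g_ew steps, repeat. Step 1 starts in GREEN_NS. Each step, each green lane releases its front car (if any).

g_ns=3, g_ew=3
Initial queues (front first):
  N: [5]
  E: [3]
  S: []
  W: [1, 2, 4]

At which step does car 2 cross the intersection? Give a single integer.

Step 1 [NS]: N:car5-GO,E:wait,S:empty,W:wait | queues: N=0 E=1 S=0 W=3
Step 2 [NS]: N:empty,E:wait,S:empty,W:wait | queues: N=0 E=1 S=0 W=3
Step 3 [NS]: N:empty,E:wait,S:empty,W:wait | queues: N=0 E=1 S=0 W=3
Step 4 [EW]: N:wait,E:car3-GO,S:wait,W:car1-GO | queues: N=0 E=0 S=0 W=2
Step 5 [EW]: N:wait,E:empty,S:wait,W:car2-GO | queues: N=0 E=0 S=0 W=1
Step 6 [EW]: N:wait,E:empty,S:wait,W:car4-GO | queues: N=0 E=0 S=0 W=0
Car 2 crosses at step 5

5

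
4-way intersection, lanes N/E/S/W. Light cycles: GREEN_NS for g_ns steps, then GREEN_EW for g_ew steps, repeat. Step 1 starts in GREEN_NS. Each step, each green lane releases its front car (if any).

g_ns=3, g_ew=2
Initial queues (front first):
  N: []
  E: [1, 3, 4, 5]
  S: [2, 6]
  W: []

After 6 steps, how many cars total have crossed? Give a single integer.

Step 1 [NS]: N:empty,E:wait,S:car2-GO,W:wait | queues: N=0 E=4 S=1 W=0
Step 2 [NS]: N:empty,E:wait,S:car6-GO,W:wait | queues: N=0 E=4 S=0 W=0
Step 3 [NS]: N:empty,E:wait,S:empty,W:wait | queues: N=0 E=4 S=0 W=0
Step 4 [EW]: N:wait,E:car1-GO,S:wait,W:empty | queues: N=0 E=3 S=0 W=0
Step 5 [EW]: N:wait,E:car3-GO,S:wait,W:empty | queues: N=0 E=2 S=0 W=0
Step 6 [NS]: N:empty,E:wait,S:empty,W:wait | queues: N=0 E=2 S=0 W=0
Cars crossed by step 6: 4

Answer: 4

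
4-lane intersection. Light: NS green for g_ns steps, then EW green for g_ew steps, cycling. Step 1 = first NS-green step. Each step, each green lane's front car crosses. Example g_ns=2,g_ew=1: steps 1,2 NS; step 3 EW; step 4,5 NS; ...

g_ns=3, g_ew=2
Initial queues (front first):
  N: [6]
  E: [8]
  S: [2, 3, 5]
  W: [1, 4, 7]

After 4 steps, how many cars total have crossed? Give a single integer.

Answer: 6

Derivation:
Step 1 [NS]: N:car6-GO,E:wait,S:car2-GO,W:wait | queues: N=0 E=1 S=2 W=3
Step 2 [NS]: N:empty,E:wait,S:car3-GO,W:wait | queues: N=0 E=1 S=1 W=3
Step 3 [NS]: N:empty,E:wait,S:car5-GO,W:wait | queues: N=0 E=1 S=0 W=3
Step 4 [EW]: N:wait,E:car8-GO,S:wait,W:car1-GO | queues: N=0 E=0 S=0 W=2
Cars crossed by step 4: 6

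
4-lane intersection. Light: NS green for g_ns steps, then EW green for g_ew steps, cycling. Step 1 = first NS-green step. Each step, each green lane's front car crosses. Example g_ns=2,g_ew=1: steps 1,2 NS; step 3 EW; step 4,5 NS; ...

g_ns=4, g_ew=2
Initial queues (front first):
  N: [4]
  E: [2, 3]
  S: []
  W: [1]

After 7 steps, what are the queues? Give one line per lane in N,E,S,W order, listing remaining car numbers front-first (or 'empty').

Step 1 [NS]: N:car4-GO,E:wait,S:empty,W:wait | queues: N=0 E=2 S=0 W=1
Step 2 [NS]: N:empty,E:wait,S:empty,W:wait | queues: N=0 E=2 S=0 W=1
Step 3 [NS]: N:empty,E:wait,S:empty,W:wait | queues: N=0 E=2 S=0 W=1
Step 4 [NS]: N:empty,E:wait,S:empty,W:wait | queues: N=0 E=2 S=0 W=1
Step 5 [EW]: N:wait,E:car2-GO,S:wait,W:car1-GO | queues: N=0 E=1 S=0 W=0
Step 6 [EW]: N:wait,E:car3-GO,S:wait,W:empty | queues: N=0 E=0 S=0 W=0

N: empty
E: empty
S: empty
W: empty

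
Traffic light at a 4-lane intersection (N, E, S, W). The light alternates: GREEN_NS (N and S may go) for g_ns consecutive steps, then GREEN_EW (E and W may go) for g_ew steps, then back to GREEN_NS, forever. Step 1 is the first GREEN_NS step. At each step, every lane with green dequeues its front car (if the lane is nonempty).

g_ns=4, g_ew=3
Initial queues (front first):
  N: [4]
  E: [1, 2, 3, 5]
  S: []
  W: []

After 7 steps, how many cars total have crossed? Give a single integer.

Step 1 [NS]: N:car4-GO,E:wait,S:empty,W:wait | queues: N=0 E=4 S=0 W=0
Step 2 [NS]: N:empty,E:wait,S:empty,W:wait | queues: N=0 E=4 S=0 W=0
Step 3 [NS]: N:empty,E:wait,S:empty,W:wait | queues: N=0 E=4 S=0 W=0
Step 4 [NS]: N:empty,E:wait,S:empty,W:wait | queues: N=0 E=4 S=0 W=0
Step 5 [EW]: N:wait,E:car1-GO,S:wait,W:empty | queues: N=0 E=3 S=0 W=0
Step 6 [EW]: N:wait,E:car2-GO,S:wait,W:empty | queues: N=0 E=2 S=0 W=0
Step 7 [EW]: N:wait,E:car3-GO,S:wait,W:empty | queues: N=0 E=1 S=0 W=0
Cars crossed by step 7: 4

Answer: 4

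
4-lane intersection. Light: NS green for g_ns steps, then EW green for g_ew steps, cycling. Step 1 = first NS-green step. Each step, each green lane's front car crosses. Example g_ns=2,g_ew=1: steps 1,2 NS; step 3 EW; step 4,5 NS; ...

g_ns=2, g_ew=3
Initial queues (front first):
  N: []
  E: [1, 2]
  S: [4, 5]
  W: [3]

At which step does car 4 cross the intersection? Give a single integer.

Step 1 [NS]: N:empty,E:wait,S:car4-GO,W:wait | queues: N=0 E=2 S=1 W=1
Step 2 [NS]: N:empty,E:wait,S:car5-GO,W:wait | queues: N=0 E=2 S=0 W=1
Step 3 [EW]: N:wait,E:car1-GO,S:wait,W:car3-GO | queues: N=0 E=1 S=0 W=0
Step 4 [EW]: N:wait,E:car2-GO,S:wait,W:empty | queues: N=0 E=0 S=0 W=0
Car 4 crosses at step 1

1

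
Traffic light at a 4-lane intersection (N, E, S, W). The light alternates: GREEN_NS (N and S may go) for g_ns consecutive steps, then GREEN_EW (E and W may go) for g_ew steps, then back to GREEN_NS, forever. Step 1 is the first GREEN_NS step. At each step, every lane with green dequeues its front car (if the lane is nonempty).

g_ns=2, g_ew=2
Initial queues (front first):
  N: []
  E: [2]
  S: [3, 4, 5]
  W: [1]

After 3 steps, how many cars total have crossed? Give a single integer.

Answer: 4

Derivation:
Step 1 [NS]: N:empty,E:wait,S:car3-GO,W:wait | queues: N=0 E=1 S=2 W=1
Step 2 [NS]: N:empty,E:wait,S:car4-GO,W:wait | queues: N=0 E=1 S=1 W=1
Step 3 [EW]: N:wait,E:car2-GO,S:wait,W:car1-GO | queues: N=0 E=0 S=1 W=0
Cars crossed by step 3: 4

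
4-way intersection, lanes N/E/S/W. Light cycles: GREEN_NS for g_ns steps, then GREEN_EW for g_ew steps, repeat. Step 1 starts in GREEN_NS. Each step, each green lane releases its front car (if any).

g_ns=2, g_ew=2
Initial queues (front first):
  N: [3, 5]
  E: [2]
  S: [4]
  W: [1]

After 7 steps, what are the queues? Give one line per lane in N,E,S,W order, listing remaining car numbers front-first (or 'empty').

Step 1 [NS]: N:car3-GO,E:wait,S:car4-GO,W:wait | queues: N=1 E=1 S=0 W=1
Step 2 [NS]: N:car5-GO,E:wait,S:empty,W:wait | queues: N=0 E=1 S=0 W=1
Step 3 [EW]: N:wait,E:car2-GO,S:wait,W:car1-GO | queues: N=0 E=0 S=0 W=0

N: empty
E: empty
S: empty
W: empty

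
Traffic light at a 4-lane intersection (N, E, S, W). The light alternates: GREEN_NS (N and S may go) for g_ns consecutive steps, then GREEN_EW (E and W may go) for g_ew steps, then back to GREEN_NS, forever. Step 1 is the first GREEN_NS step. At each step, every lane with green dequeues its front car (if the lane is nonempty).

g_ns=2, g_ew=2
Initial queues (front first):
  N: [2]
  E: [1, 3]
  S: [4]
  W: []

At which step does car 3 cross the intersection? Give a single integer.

Step 1 [NS]: N:car2-GO,E:wait,S:car4-GO,W:wait | queues: N=0 E=2 S=0 W=0
Step 2 [NS]: N:empty,E:wait,S:empty,W:wait | queues: N=0 E=2 S=0 W=0
Step 3 [EW]: N:wait,E:car1-GO,S:wait,W:empty | queues: N=0 E=1 S=0 W=0
Step 4 [EW]: N:wait,E:car3-GO,S:wait,W:empty | queues: N=0 E=0 S=0 W=0
Car 3 crosses at step 4

4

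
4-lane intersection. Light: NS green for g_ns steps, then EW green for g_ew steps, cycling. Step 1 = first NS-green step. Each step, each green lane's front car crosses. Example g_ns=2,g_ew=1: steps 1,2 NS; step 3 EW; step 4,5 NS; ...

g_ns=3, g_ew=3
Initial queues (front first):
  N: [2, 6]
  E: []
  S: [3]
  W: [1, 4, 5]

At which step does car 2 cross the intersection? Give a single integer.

Step 1 [NS]: N:car2-GO,E:wait,S:car3-GO,W:wait | queues: N=1 E=0 S=0 W=3
Step 2 [NS]: N:car6-GO,E:wait,S:empty,W:wait | queues: N=0 E=0 S=0 W=3
Step 3 [NS]: N:empty,E:wait,S:empty,W:wait | queues: N=0 E=0 S=0 W=3
Step 4 [EW]: N:wait,E:empty,S:wait,W:car1-GO | queues: N=0 E=0 S=0 W=2
Step 5 [EW]: N:wait,E:empty,S:wait,W:car4-GO | queues: N=0 E=0 S=0 W=1
Step 6 [EW]: N:wait,E:empty,S:wait,W:car5-GO | queues: N=0 E=0 S=0 W=0
Car 2 crosses at step 1

1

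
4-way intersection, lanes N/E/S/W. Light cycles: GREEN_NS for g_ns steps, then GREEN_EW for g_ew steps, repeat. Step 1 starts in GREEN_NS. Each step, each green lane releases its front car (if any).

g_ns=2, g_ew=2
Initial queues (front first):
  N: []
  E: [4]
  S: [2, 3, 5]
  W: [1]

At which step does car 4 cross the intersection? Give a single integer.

Step 1 [NS]: N:empty,E:wait,S:car2-GO,W:wait | queues: N=0 E=1 S=2 W=1
Step 2 [NS]: N:empty,E:wait,S:car3-GO,W:wait | queues: N=0 E=1 S=1 W=1
Step 3 [EW]: N:wait,E:car4-GO,S:wait,W:car1-GO | queues: N=0 E=0 S=1 W=0
Step 4 [EW]: N:wait,E:empty,S:wait,W:empty | queues: N=0 E=0 S=1 W=0
Step 5 [NS]: N:empty,E:wait,S:car5-GO,W:wait | queues: N=0 E=0 S=0 W=0
Car 4 crosses at step 3

3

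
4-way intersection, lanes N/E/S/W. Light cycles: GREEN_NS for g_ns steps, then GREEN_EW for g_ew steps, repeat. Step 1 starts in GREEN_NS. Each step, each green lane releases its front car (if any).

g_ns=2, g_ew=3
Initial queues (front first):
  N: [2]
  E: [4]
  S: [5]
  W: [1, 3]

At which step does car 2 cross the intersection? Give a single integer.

Step 1 [NS]: N:car2-GO,E:wait,S:car5-GO,W:wait | queues: N=0 E=1 S=0 W=2
Step 2 [NS]: N:empty,E:wait,S:empty,W:wait | queues: N=0 E=1 S=0 W=2
Step 3 [EW]: N:wait,E:car4-GO,S:wait,W:car1-GO | queues: N=0 E=0 S=0 W=1
Step 4 [EW]: N:wait,E:empty,S:wait,W:car3-GO | queues: N=0 E=0 S=0 W=0
Car 2 crosses at step 1

1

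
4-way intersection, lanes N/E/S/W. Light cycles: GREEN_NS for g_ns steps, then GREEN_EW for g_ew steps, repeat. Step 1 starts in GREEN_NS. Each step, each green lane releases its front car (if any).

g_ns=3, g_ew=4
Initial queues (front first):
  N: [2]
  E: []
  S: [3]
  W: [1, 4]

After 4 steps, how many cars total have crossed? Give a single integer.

Answer: 3

Derivation:
Step 1 [NS]: N:car2-GO,E:wait,S:car3-GO,W:wait | queues: N=0 E=0 S=0 W=2
Step 2 [NS]: N:empty,E:wait,S:empty,W:wait | queues: N=0 E=0 S=0 W=2
Step 3 [NS]: N:empty,E:wait,S:empty,W:wait | queues: N=0 E=0 S=0 W=2
Step 4 [EW]: N:wait,E:empty,S:wait,W:car1-GO | queues: N=0 E=0 S=0 W=1
Cars crossed by step 4: 3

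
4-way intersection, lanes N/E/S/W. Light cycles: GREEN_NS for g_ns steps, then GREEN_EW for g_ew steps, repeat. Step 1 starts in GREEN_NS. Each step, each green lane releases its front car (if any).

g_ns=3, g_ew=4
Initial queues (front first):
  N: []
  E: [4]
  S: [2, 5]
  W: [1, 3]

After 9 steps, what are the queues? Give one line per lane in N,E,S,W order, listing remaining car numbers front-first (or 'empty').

Step 1 [NS]: N:empty,E:wait,S:car2-GO,W:wait | queues: N=0 E=1 S=1 W=2
Step 2 [NS]: N:empty,E:wait,S:car5-GO,W:wait | queues: N=0 E=1 S=0 W=2
Step 3 [NS]: N:empty,E:wait,S:empty,W:wait | queues: N=0 E=1 S=0 W=2
Step 4 [EW]: N:wait,E:car4-GO,S:wait,W:car1-GO | queues: N=0 E=0 S=0 W=1
Step 5 [EW]: N:wait,E:empty,S:wait,W:car3-GO | queues: N=0 E=0 S=0 W=0

N: empty
E: empty
S: empty
W: empty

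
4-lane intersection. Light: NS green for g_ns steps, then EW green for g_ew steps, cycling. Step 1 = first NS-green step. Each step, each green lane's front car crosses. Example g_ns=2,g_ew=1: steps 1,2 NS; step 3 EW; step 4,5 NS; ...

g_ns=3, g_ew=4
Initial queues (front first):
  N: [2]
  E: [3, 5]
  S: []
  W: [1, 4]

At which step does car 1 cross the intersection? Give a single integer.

Step 1 [NS]: N:car2-GO,E:wait,S:empty,W:wait | queues: N=0 E=2 S=0 W=2
Step 2 [NS]: N:empty,E:wait,S:empty,W:wait | queues: N=0 E=2 S=0 W=2
Step 3 [NS]: N:empty,E:wait,S:empty,W:wait | queues: N=0 E=2 S=0 W=2
Step 4 [EW]: N:wait,E:car3-GO,S:wait,W:car1-GO | queues: N=0 E=1 S=0 W=1
Step 5 [EW]: N:wait,E:car5-GO,S:wait,W:car4-GO | queues: N=0 E=0 S=0 W=0
Car 1 crosses at step 4

4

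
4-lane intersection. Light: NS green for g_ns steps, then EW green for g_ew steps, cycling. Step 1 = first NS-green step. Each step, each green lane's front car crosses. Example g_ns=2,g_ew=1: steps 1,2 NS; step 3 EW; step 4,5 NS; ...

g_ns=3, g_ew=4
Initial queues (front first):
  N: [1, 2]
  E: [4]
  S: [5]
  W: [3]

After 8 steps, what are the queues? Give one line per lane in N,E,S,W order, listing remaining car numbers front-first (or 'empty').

Step 1 [NS]: N:car1-GO,E:wait,S:car5-GO,W:wait | queues: N=1 E=1 S=0 W=1
Step 2 [NS]: N:car2-GO,E:wait,S:empty,W:wait | queues: N=0 E=1 S=0 W=1
Step 3 [NS]: N:empty,E:wait,S:empty,W:wait | queues: N=0 E=1 S=0 W=1
Step 4 [EW]: N:wait,E:car4-GO,S:wait,W:car3-GO | queues: N=0 E=0 S=0 W=0

N: empty
E: empty
S: empty
W: empty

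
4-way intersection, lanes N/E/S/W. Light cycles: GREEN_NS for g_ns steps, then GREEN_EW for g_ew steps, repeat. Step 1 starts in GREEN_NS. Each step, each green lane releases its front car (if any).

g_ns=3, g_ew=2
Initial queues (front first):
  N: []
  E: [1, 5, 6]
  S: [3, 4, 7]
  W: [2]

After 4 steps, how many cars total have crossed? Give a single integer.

Step 1 [NS]: N:empty,E:wait,S:car3-GO,W:wait | queues: N=0 E=3 S=2 W=1
Step 2 [NS]: N:empty,E:wait,S:car4-GO,W:wait | queues: N=0 E=3 S=1 W=1
Step 3 [NS]: N:empty,E:wait,S:car7-GO,W:wait | queues: N=0 E=3 S=0 W=1
Step 4 [EW]: N:wait,E:car1-GO,S:wait,W:car2-GO | queues: N=0 E=2 S=0 W=0
Cars crossed by step 4: 5

Answer: 5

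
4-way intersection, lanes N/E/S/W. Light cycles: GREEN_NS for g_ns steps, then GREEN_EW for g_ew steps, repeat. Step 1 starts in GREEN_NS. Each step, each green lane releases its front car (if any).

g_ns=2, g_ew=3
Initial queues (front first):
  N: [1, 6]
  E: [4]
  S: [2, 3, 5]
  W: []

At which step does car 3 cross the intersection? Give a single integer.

Step 1 [NS]: N:car1-GO,E:wait,S:car2-GO,W:wait | queues: N=1 E=1 S=2 W=0
Step 2 [NS]: N:car6-GO,E:wait,S:car3-GO,W:wait | queues: N=0 E=1 S=1 W=0
Step 3 [EW]: N:wait,E:car4-GO,S:wait,W:empty | queues: N=0 E=0 S=1 W=0
Step 4 [EW]: N:wait,E:empty,S:wait,W:empty | queues: N=0 E=0 S=1 W=0
Step 5 [EW]: N:wait,E:empty,S:wait,W:empty | queues: N=0 E=0 S=1 W=0
Step 6 [NS]: N:empty,E:wait,S:car5-GO,W:wait | queues: N=0 E=0 S=0 W=0
Car 3 crosses at step 2

2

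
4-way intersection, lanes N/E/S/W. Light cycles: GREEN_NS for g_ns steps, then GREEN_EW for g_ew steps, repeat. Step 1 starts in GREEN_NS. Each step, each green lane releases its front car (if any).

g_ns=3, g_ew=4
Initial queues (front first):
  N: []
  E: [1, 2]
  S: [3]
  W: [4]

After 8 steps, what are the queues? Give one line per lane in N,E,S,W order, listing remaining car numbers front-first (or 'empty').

Step 1 [NS]: N:empty,E:wait,S:car3-GO,W:wait | queues: N=0 E=2 S=0 W=1
Step 2 [NS]: N:empty,E:wait,S:empty,W:wait | queues: N=0 E=2 S=0 W=1
Step 3 [NS]: N:empty,E:wait,S:empty,W:wait | queues: N=0 E=2 S=0 W=1
Step 4 [EW]: N:wait,E:car1-GO,S:wait,W:car4-GO | queues: N=0 E=1 S=0 W=0
Step 5 [EW]: N:wait,E:car2-GO,S:wait,W:empty | queues: N=0 E=0 S=0 W=0

N: empty
E: empty
S: empty
W: empty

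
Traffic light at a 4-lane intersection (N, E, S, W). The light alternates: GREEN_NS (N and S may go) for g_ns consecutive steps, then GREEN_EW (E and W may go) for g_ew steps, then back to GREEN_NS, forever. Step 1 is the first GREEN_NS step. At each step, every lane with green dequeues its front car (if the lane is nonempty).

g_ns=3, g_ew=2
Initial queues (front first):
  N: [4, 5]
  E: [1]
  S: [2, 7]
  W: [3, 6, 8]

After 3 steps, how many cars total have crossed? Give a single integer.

Step 1 [NS]: N:car4-GO,E:wait,S:car2-GO,W:wait | queues: N=1 E=1 S=1 W=3
Step 2 [NS]: N:car5-GO,E:wait,S:car7-GO,W:wait | queues: N=0 E=1 S=0 W=3
Step 3 [NS]: N:empty,E:wait,S:empty,W:wait | queues: N=0 E=1 S=0 W=3
Cars crossed by step 3: 4

Answer: 4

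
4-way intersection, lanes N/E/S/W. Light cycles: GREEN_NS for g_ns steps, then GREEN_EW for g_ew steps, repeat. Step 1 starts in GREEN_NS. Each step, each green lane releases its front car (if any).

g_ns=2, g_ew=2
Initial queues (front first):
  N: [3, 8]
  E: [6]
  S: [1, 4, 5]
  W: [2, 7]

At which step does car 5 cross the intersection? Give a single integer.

Step 1 [NS]: N:car3-GO,E:wait,S:car1-GO,W:wait | queues: N=1 E=1 S=2 W=2
Step 2 [NS]: N:car8-GO,E:wait,S:car4-GO,W:wait | queues: N=0 E=1 S=1 W=2
Step 3 [EW]: N:wait,E:car6-GO,S:wait,W:car2-GO | queues: N=0 E=0 S=1 W=1
Step 4 [EW]: N:wait,E:empty,S:wait,W:car7-GO | queues: N=0 E=0 S=1 W=0
Step 5 [NS]: N:empty,E:wait,S:car5-GO,W:wait | queues: N=0 E=0 S=0 W=0
Car 5 crosses at step 5

5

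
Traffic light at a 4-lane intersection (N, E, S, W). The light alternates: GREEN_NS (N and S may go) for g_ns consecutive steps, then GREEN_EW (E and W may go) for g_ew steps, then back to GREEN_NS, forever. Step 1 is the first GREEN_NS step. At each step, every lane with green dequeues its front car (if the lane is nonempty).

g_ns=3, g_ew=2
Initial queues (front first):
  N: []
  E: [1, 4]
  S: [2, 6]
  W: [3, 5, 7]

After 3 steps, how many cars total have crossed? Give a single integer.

Step 1 [NS]: N:empty,E:wait,S:car2-GO,W:wait | queues: N=0 E=2 S=1 W=3
Step 2 [NS]: N:empty,E:wait,S:car6-GO,W:wait | queues: N=0 E=2 S=0 W=3
Step 3 [NS]: N:empty,E:wait,S:empty,W:wait | queues: N=0 E=2 S=0 W=3
Cars crossed by step 3: 2

Answer: 2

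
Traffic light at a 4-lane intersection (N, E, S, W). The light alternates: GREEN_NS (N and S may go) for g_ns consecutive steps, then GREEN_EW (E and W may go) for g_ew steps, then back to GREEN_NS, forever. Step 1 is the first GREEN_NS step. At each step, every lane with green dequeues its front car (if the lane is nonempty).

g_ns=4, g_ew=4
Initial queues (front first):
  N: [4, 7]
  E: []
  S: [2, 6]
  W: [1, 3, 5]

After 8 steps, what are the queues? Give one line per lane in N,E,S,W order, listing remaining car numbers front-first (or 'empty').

Step 1 [NS]: N:car4-GO,E:wait,S:car2-GO,W:wait | queues: N=1 E=0 S=1 W=3
Step 2 [NS]: N:car7-GO,E:wait,S:car6-GO,W:wait | queues: N=0 E=0 S=0 W=3
Step 3 [NS]: N:empty,E:wait,S:empty,W:wait | queues: N=0 E=0 S=0 W=3
Step 4 [NS]: N:empty,E:wait,S:empty,W:wait | queues: N=0 E=0 S=0 W=3
Step 5 [EW]: N:wait,E:empty,S:wait,W:car1-GO | queues: N=0 E=0 S=0 W=2
Step 6 [EW]: N:wait,E:empty,S:wait,W:car3-GO | queues: N=0 E=0 S=0 W=1
Step 7 [EW]: N:wait,E:empty,S:wait,W:car5-GO | queues: N=0 E=0 S=0 W=0

N: empty
E: empty
S: empty
W: empty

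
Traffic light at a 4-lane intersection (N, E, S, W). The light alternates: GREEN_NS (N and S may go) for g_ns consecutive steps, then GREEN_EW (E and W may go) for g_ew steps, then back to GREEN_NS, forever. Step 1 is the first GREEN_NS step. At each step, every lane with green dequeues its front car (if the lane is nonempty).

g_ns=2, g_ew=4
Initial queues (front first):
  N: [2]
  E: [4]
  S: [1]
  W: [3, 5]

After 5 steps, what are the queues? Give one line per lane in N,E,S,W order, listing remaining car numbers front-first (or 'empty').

Step 1 [NS]: N:car2-GO,E:wait,S:car1-GO,W:wait | queues: N=0 E=1 S=0 W=2
Step 2 [NS]: N:empty,E:wait,S:empty,W:wait | queues: N=0 E=1 S=0 W=2
Step 3 [EW]: N:wait,E:car4-GO,S:wait,W:car3-GO | queues: N=0 E=0 S=0 W=1
Step 4 [EW]: N:wait,E:empty,S:wait,W:car5-GO | queues: N=0 E=0 S=0 W=0

N: empty
E: empty
S: empty
W: empty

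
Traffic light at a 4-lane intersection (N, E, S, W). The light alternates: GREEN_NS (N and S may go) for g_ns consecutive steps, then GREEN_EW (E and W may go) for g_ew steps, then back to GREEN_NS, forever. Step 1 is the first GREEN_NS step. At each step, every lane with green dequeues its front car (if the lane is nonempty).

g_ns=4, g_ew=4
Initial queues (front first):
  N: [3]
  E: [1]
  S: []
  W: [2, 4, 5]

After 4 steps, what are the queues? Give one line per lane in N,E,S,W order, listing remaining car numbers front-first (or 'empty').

Step 1 [NS]: N:car3-GO,E:wait,S:empty,W:wait | queues: N=0 E=1 S=0 W=3
Step 2 [NS]: N:empty,E:wait,S:empty,W:wait | queues: N=0 E=1 S=0 W=3
Step 3 [NS]: N:empty,E:wait,S:empty,W:wait | queues: N=0 E=1 S=0 W=3
Step 4 [NS]: N:empty,E:wait,S:empty,W:wait | queues: N=0 E=1 S=0 W=3

N: empty
E: 1
S: empty
W: 2 4 5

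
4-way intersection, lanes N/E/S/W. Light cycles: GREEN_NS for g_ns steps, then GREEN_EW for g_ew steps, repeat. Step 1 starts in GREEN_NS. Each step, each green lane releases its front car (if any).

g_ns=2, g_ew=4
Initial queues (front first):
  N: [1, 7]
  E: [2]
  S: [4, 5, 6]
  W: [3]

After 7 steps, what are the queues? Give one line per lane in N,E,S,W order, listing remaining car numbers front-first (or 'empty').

Step 1 [NS]: N:car1-GO,E:wait,S:car4-GO,W:wait | queues: N=1 E=1 S=2 W=1
Step 2 [NS]: N:car7-GO,E:wait,S:car5-GO,W:wait | queues: N=0 E=1 S=1 W=1
Step 3 [EW]: N:wait,E:car2-GO,S:wait,W:car3-GO | queues: N=0 E=0 S=1 W=0
Step 4 [EW]: N:wait,E:empty,S:wait,W:empty | queues: N=0 E=0 S=1 W=0
Step 5 [EW]: N:wait,E:empty,S:wait,W:empty | queues: N=0 E=0 S=1 W=0
Step 6 [EW]: N:wait,E:empty,S:wait,W:empty | queues: N=0 E=0 S=1 W=0
Step 7 [NS]: N:empty,E:wait,S:car6-GO,W:wait | queues: N=0 E=0 S=0 W=0

N: empty
E: empty
S: empty
W: empty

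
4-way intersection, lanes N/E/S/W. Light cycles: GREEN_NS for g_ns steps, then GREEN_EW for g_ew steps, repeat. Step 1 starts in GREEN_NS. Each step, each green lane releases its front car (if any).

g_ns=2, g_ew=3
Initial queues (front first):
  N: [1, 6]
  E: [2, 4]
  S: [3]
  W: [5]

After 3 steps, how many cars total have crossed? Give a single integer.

Answer: 5

Derivation:
Step 1 [NS]: N:car1-GO,E:wait,S:car3-GO,W:wait | queues: N=1 E=2 S=0 W=1
Step 2 [NS]: N:car6-GO,E:wait,S:empty,W:wait | queues: N=0 E=2 S=0 W=1
Step 3 [EW]: N:wait,E:car2-GO,S:wait,W:car5-GO | queues: N=0 E=1 S=0 W=0
Cars crossed by step 3: 5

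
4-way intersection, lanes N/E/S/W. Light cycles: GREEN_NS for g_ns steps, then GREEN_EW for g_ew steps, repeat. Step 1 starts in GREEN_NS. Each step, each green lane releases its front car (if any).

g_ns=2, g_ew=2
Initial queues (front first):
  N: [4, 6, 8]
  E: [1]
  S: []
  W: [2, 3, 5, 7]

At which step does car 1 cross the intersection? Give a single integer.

Step 1 [NS]: N:car4-GO,E:wait,S:empty,W:wait | queues: N=2 E=1 S=0 W=4
Step 2 [NS]: N:car6-GO,E:wait,S:empty,W:wait | queues: N=1 E=1 S=0 W=4
Step 3 [EW]: N:wait,E:car1-GO,S:wait,W:car2-GO | queues: N=1 E=0 S=0 W=3
Step 4 [EW]: N:wait,E:empty,S:wait,W:car3-GO | queues: N=1 E=0 S=0 W=2
Step 5 [NS]: N:car8-GO,E:wait,S:empty,W:wait | queues: N=0 E=0 S=0 W=2
Step 6 [NS]: N:empty,E:wait,S:empty,W:wait | queues: N=0 E=0 S=0 W=2
Step 7 [EW]: N:wait,E:empty,S:wait,W:car5-GO | queues: N=0 E=0 S=0 W=1
Step 8 [EW]: N:wait,E:empty,S:wait,W:car7-GO | queues: N=0 E=0 S=0 W=0
Car 1 crosses at step 3

3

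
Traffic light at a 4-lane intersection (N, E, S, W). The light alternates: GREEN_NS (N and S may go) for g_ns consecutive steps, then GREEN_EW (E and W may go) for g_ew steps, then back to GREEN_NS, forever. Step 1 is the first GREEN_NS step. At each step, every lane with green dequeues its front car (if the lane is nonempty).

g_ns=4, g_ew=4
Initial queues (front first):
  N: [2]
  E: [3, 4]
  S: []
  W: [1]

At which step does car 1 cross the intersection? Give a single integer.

Step 1 [NS]: N:car2-GO,E:wait,S:empty,W:wait | queues: N=0 E=2 S=0 W=1
Step 2 [NS]: N:empty,E:wait,S:empty,W:wait | queues: N=0 E=2 S=0 W=1
Step 3 [NS]: N:empty,E:wait,S:empty,W:wait | queues: N=0 E=2 S=0 W=1
Step 4 [NS]: N:empty,E:wait,S:empty,W:wait | queues: N=0 E=2 S=0 W=1
Step 5 [EW]: N:wait,E:car3-GO,S:wait,W:car1-GO | queues: N=0 E=1 S=0 W=0
Step 6 [EW]: N:wait,E:car4-GO,S:wait,W:empty | queues: N=0 E=0 S=0 W=0
Car 1 crosses at step 5

5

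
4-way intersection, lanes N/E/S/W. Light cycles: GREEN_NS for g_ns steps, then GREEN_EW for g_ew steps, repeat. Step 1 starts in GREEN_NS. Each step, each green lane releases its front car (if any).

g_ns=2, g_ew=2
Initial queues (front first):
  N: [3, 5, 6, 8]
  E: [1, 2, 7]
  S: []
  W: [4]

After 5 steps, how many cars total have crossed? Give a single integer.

Answer: 6

Derivation:
Step 1 [NS]: N:car3-GO,E:wait,S:empty,W:wait | queues: N=3 E=3 S=0 W=1
Step 2 [NS]: N:car5-GO,E:wait,S:empty,W:wait | queues: N=2 E=3 S=0 W=1
Step 3 [EW]: N:wait,E:car1-GO,S:wait,W:car4-GO | queues: N=2 E=2 S=0 W=0
Step 4 [EW]: N:wait,E:car2-GO,S:wait,W:empty | queues: N=2 E=1 S=0 W=0
Step 5 [NS]: N:car6-GO,E:wait,S:empty,W:wait | queues: N=1 E=1 S=0 W=0
Cars crossed by step 5: 6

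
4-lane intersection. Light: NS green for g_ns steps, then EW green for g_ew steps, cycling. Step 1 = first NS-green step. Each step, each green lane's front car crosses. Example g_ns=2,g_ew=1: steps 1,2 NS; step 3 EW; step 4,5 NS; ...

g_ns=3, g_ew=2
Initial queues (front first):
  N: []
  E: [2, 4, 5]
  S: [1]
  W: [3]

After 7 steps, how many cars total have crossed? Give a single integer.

Answer: 4

Derivation:
Step 1 [NS]: N:empty,E:wait,S:car1-GO,W:wait | queues: N=0 E=3 S=0 W=1
Step 2 [NS]: N:empty,E:wait,S:empty,W:wait | queues: N=0 E=3 S=0 W=1
Step 3 [NS]: N:empty,E:wait,S:empty,W:wait | queues: N=0 E=3 S=0 W=1
Step 4 [EW]: N:wait,E:car2-GO,S:wait,W:car3-GO | queues: N=0 E=2 S=0 W=0
Step 5 [EW]: N:wait,E:car4-GO,S:wait,W:empty | queues: N=0 E=1 S=0 W=0
Step 6 [NS]: N:empty,E:wait,S:empty,W:wait | queues: N=0 E=1 S=0 W=0
Step 7 [NS]: N:empty,E:wait,S:empty,W:wait | queues: N=0 E=1 S=0 W=0
Cars crossed by step 7: 4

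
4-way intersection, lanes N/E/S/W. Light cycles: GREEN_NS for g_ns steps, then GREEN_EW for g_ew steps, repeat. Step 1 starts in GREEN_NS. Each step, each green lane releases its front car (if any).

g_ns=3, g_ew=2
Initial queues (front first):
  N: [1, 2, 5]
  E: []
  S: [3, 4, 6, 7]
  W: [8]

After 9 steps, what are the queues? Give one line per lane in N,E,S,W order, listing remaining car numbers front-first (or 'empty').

Step 1 [NS]: N:car1-GO,E:wait,S:car3-GO,W:wait | queues: N=2 E=0 S=3 W=1
Step 2 [NS]: N:car2-GO,E:wait,S:car4-GO,W:wait | queues: N=1 E=0 S=2 W=1
Step 3 [NS]: N:car5-GO,E:wait,S:car6-GO,W:wait | queues: N=0 E=0 S=1 W=1
Step 4 [EW]: N:wait,E:empty,S:wait,W:car8-GO | queues: N=0 E=0 S=1 W=0
Step 5 [EW]: N:wait,E:empty,S:wait,W:empty | queues: N=0 E=0 S=1 W=0
Step 6 [NS]: N:empty,E:wait,S:car7-GO,W:wait | queues: N=0 E=0 S=0 W=0

N: empty
E: empty
S: empty
W: empty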